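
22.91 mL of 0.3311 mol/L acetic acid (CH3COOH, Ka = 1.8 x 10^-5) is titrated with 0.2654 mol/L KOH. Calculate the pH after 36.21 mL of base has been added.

12.53

n(acid) = 0.3311 x 0.02291 = 0.007586 mol; n(KOH) added = 0.2654 x 0.03621 = 0.009610 mol.
Base is in excess by 0.009610 - 0.007586 = 0.002025 mol in a total volume of 0.05912 L.
[OH^-] = 0.002025/0.05912 = 0.03425 M, so pOH = 1.47 and pH = 14.00 - 1.47 = 12.53.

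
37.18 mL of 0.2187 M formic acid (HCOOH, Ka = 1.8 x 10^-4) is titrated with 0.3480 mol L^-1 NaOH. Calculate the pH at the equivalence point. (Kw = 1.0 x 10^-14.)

n(HCOOH) = 0.2187 x 0.03718 = 0.008131 mol; V(NaOH) at equivalence = 0.008131/0.3480 = 0.02337 L.
At equivalence all the acid is converted to HCOO-; total volume = 0.03718 + 0.02337 = 0.06055 L, so [HCOO-] = 0.008131/0.06055 = 0.1343 M.
Kb = Kw/Ka = 1.0e-14 / 1.8 x 10^-4 = 5.56e-11.
[OH^-] = sqrt(Kb x [HCOO-]) = sqrt(5.56e-11 x 0.1343) = 2.73e-6 M.
pOH = 5.56, so pH = 14.00 - 5.56 = 8.44.

8.44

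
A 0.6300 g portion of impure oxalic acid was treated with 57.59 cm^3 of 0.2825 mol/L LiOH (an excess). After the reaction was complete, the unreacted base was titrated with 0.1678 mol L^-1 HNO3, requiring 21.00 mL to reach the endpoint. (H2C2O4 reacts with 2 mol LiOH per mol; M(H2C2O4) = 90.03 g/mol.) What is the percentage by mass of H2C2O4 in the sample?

91.1%

Total n(LiOH) added = 0.2825 x 0.05759 = 0.01627 mol.
n(HNO3) used = 0.1678 x 0.02100 = 0.003524 mol, which equals the excess n(LiOH).
So n(LiOH) consumed by the sample = 0.01627 - 0.003524 = 0.01275 mol.
n(H2C2O4) = 0.01275 / 2 = 0.006373 mol.
mass H2C2O4 = 0.006373 x 90.03 = 0.5737 g, so %H2C2O4 = 0.5737/0.6300 x 100 = 91.1%.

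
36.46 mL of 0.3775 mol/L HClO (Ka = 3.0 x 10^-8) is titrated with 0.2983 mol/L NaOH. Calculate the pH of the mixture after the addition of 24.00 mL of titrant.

7.56

Initial n(HClO) = 0.3775 x 0.03646 = 0.01376 mol.
n(NaOH) added = 0.2983 x 0.02400 = 0.007159 mol, converting that many moles of HClO to ClO-.
Remaining n(HClO) = 0.006604 mol; n(ClO-) = 0.007159 mol.
By Henderson-Hasselbalch, pH = pKa + log([A^-]/[HA]) = 7.52 + log(0.007159/0.006604) = 7.52 + (+0.04) = 7.56.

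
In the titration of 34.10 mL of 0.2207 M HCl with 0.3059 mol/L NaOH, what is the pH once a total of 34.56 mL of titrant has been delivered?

n(acid) = 0.2207 x 0.03410 = 0.007526 mol; n(NaOH) added = 0.3059 x 0.03456 = 0.01057 mol.
Base is in excess by 0.01057 - 0.007526 = 0.003046 mol in a total volume of 0.06866 L.
[OH^-] = 0.003046/0.06866 = 0.04436 M, so pOH = 1.35 and pH = 14.00 - 1.35 = 12.65.

12.65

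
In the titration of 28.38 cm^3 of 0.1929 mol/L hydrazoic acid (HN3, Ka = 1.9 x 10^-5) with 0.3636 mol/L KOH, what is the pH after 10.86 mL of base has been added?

Initial n(HN3) = 0.1929 x 0.02838 = 0.005475 mol.
n(KOH) added = 0.3636 x 0.01086 = 0.003949 mol, converting that many moles of HN3 to N3-.
Remaining n(HN3) = 0.001526 mol; n(N3-) = 0.003949 mol.
By Henderson-Hasselbalch, pH = pKa + log([A^-]/[HA]) = 4.72 + log(0.003949/0.001526) = 4.72 + (+0.41) = 5.13.

5.13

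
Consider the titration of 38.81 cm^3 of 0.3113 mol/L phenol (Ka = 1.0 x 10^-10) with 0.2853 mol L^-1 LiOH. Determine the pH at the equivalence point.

n(C6H5OH) = 0.3113 x 0.03881 = 0.01208 mol; V(LiOH) at equivalence = 0.01208/0.2853 = 0.04235 L.
At equivalence all the acid is converted to C6H5O-; total volume = 0.03881 + 0.04235 = 0.08116 L, so [C6H5O-] = 0.01208/0.08116 = 0.1489 M.
Kb = Kw/Ka = 1.0e-14 / 1.0 x 10^-10 = 0.000100.
[OH^-] = sqrt(Kb x [C6H5O-]) = sqrt(0.000100 x 0.1489) = 0.00386 M.
pOH = 2.41, so pH = 14.00 - 2.41 = 11.59.

11.59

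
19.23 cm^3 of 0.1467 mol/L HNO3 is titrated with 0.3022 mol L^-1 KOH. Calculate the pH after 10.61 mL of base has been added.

n(acid) = 0.1467 x 0.01923 = 0.002821 mol; n(KOH) added = 0.3022 x 0.01061 = 0.003206 mol.
Base is in excess by 0.003206 - 0.002821 = 0.0003853 mol in a total volume of 0.02984 L.
[OH^-] = 0.0003853/0.02984 = 0.01291 M, so pOH = 1.89 and pH = 14.00 - 1.89 = 12.11.

12.11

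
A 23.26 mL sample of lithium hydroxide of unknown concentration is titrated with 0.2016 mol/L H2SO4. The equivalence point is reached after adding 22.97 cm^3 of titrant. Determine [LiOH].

0.398 M

n(H2SO4) delivered = 0.2016 x 0.02297 = 0.004631 mol.
The reaction is 2 LiOH + 1 H2SO4, so n(LiOH) = 0.004631 x 2/1 = 0.009262 mol.
[LiOH] = 0.009262 mol / 0.02326 L = 0.398 M.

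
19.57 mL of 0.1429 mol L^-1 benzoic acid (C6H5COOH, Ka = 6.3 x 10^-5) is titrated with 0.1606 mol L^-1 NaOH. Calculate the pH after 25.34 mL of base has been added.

12.45

n(acid) = 0.1429 x 0.01957 = 0.002797 mol; n(NaOH) added = 0.1606 x 0.02534 = 0.004070 mol.
Base is in excess by 0.004070 - 0.002797 = 0.001273 mol in a total volume of 0.04491 L.
[OH^-] = 0.001273/0.04491 = 0.02835 M, so pOH = 1.55 and pH = 14.00 - 1.55 = 12.45.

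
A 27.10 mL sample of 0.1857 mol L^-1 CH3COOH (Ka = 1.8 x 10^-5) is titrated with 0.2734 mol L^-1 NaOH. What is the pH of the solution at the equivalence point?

8.89

n(CH3COOH) = 0.1857 x 0.02710 = 0.005032 mol; V(NaOH) at equivalence = 0.005032/0.2734 = 0.01841 L.
At equivalence all the acid is converted to CH3COO-; total volume = 0.02710 + 0.01841 = 0.04551 L, so [CH3COO-] = 0.005032/0.04551 = 0.1106 M.
Kb = Kw/Ka = 1.0e-14 / 1.8 x 10^-5 = 5.56e-10.
[OH^-] = sqrt(Kb x [CH3COO-]) = sqrt(5.56e-10 x 0.1106) = 7.84e-6 M.
pOH = 5.11, so pH = 14.00 - 5.11 = 8.89.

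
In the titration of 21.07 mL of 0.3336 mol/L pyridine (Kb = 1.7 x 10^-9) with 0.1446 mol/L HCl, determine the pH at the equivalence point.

3.11

n(C5H5N) = 0.3336 x 0.02107 = 0.007029 mol; V(HCl) at equivalence = 0.007029/0.1446 = 0.04861 L.
At equivalence the base is fully converted to C5H5NH+; total volume = 0.06968 L, so [C5H5NH+] = 0.007029/0.06968 = 0.1009 M.
Ka(C5H5NH+) = Kw/Kb = 1.0e-14 / 1.7 x 10^-9 = 5.88e-6.
[H^+] = sqrt(Ka x [C5H5NH+]) = sqrt(5.88e-6 x 0.1009) = 0.000770 M.
pH = -log(0.000770) = 3.11.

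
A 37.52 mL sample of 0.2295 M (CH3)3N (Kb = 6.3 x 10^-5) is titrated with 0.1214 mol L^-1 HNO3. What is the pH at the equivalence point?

n((CH3)3N) = 0.2295 x 0.03752 = 0.008611 mol; V(HNO3) at equivalence = 0.008611/0.1214 = 0.07093 L.
At equivalence the base is fully converted to (CH3)3NH+; total volume = 0.1084 L, so [(CH3)3NH+] = 0.008611/0.1084 = 0.07940 M.
Ka((CH3)3NH+) = Kw/Kb = 1.0e-14 / 6.3 x 10^-5 = 1.59e-10.
[H^+] = sqrt(Ka x [(CH3)3NH+]) = sqrt(1.59e-10 x 0.07940) = 3.55e-6 M.
pH = -log(3.55e-6) = 5.45.

5.45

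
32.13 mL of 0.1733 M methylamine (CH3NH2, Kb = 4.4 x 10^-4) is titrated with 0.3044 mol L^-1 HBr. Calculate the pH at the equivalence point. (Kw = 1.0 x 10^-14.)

5.80

n(CH3NH2) = 0.1733 x 0.03213 = 0.005568 mol; V(HBr) at equivalence = 0.005568/0.3044 = 0.01829 L.
At equivalence the base is fully converted to CH3NH3+; total volume = 0.05042 L, so [CH3NH3+] = 0.005568/0.05042 = 0.1104 M.
Ka(CH3NH3+) = Kw/Kb = 1.0e-14 / 4.4 x 10^-4 = 2.27e-11.
[H^+] = sqrt(Ka x [CH3NH3+]) = sqrt(2.27e-11 x 0.1104) = 1.58e-6 M.
pH = -log(1.58e-6) = 5.80.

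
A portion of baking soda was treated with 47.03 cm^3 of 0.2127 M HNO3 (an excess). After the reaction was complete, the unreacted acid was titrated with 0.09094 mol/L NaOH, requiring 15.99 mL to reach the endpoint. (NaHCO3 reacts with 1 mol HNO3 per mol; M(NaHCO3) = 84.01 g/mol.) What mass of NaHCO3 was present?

Total n(HNO3) added = 0.2127 x 0.04703 = 0.01000 mol.
n(NaOH) used = 0.09094 x 0.01599 = 0.001454 mol, which equals the excess n(HNO3).
So n(HNO3) consumed by the sample = 0.01000 - 0.001454 = 0.008549 mol.
n(NaHCO3) = 0.008549 / 1 = 0.008549 mol.
mass = 0.008549 mol x 84.01 g/mol = 0.718 g.

0.718 g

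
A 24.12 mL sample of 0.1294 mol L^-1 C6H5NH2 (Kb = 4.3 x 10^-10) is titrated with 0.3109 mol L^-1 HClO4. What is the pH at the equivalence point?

n(C6H5NH2) = 0.1294 x 0.02412 = 0.003121 mol; V(HClO4) at equivalence = 0.003121/0.3109 = 0.01004 L.
At equivalence the base is fully converted to C6H5NH3+; total volume = 0.03416 L, so [C6H5NH3+] = 0.003121/0.03416 = 0.09137 M.
Ka(C6H5NH3+) = Kw/Kb = 1.0e-14 / 4.3 x 10^-10 = 2.33e-5.
[H^+] = sqrt(Ka x [C6H5NH3+]) = sqrt(2.33e-5 x 0.09137) = 0.00146 M.
pH = -log(0.00146) = 2.84.

2.84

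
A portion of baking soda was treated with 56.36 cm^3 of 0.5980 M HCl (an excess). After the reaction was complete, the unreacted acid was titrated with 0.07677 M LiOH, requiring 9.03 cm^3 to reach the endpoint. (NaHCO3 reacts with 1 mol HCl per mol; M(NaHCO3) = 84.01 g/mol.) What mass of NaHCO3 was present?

Total n(HCl) added = 0.5980 x 0.05636 = 0.03370 mol.
n(LiOH) used = 0.07677 x 0.009030 = 0.0006932 mol, which equals the excess n(HCl).
So n(HCl) consumed by the sample = 0.03370 - 0.0006932 = 0.03301 mol.
n(NaHCO3) = 0.03301 / 1 = 0.03301 mol.
mass = 0.03301 mol x 84.01 g/mol = 2.77 g.

2.77 g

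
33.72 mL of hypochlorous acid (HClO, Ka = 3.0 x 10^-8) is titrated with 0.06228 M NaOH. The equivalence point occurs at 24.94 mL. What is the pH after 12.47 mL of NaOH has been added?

7.52

12.47 mL is exactly half the equivalence volume (24.94/2), i.e. the half-equivalence point.
There, n(HA) = n(A^-), so pH = pKa = -log(3.0 x 10^-8) = 7.52.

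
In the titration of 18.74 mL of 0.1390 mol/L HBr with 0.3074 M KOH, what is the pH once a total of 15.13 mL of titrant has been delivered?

12.78

n(acid) = 0.1390 x 0.01874 = 0.002605 mol; n(KOH) added = 0.3074 x 0.01513 = 0.004651 mol.
Base is in excess by 0.004651 - 0.002605 = 0.002046 mol in a total volume of 0.03387 L.
[OH^-] = 0.002046/0.03387 = 0.06041 M, so pOH = 1.22 and pH = 14.00 - 1.22 = 12.78.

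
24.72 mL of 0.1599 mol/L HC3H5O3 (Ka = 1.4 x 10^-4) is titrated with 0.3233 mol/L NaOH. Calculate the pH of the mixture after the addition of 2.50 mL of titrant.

3.26

Initial n(HC3H5O3) = 0.1599 x 0.02472 = 0.003953 mol.
n(NaOH) added = 0.3233 x 0.002500 = 0.0008082 mol, converting that many moles of HC3H5O3 to C3H5O3-.
Remaining n(HC3H5O3) = 0.003144 mol; n(C3H5O3-) = 0.0008082 mol.
By Henderson-Hasselbalch, pH = pKa + log([A^-]/[HA]) = 3.85 + log(0.0008082/0.003144) = 3.85 + (-0.59) = 3.26.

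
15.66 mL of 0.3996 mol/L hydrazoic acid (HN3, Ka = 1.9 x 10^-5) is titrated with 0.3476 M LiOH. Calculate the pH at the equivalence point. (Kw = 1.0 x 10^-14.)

n(HN3) = 0.3996 x 0.01566 = 0.006258 mol; V(LiOH) at equivalence = 0.006258/0.3476 = 0.01800 L.
At equivalence all the acid is converted to N3-; total volume = 0.01566 + 0.01800 = 0.03366 L, so [N3-] = 0.006258/0.03366 = 0.1859 M.
Kb = Kw/Ka = 1.0e-14 / 1.9 x 10^-5 = 5.26e-10.
[OH^-] = sqrt(Kb x [N3-]) = sqrt(5.26e-10 x 0.1859) = 9.89e-6 M.
pOH = 5.00, so pH = 14.00 - 5.00 = 9.00.

9.00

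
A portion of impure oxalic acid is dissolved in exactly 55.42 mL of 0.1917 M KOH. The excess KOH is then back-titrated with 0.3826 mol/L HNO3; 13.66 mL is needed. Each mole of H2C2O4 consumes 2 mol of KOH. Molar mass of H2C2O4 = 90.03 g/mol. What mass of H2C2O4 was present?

0.243 g

Total n(KOH) added = 0.1917 x 0.05542 = 0.01062 mol.
n(HNO3) used = 0.3826 x 0.01366 = 0.005226 mol, which equals the excess n(KOH).
So n(KOH) consumed by the sample = 0.01062 - 0.005226 = 0.005398 mol.
n(H2C2O4) = 0.005398 / 2 = 0.002699 mol.
mass = 0.002699 mol x 90.03 g/mol = 0.243 g.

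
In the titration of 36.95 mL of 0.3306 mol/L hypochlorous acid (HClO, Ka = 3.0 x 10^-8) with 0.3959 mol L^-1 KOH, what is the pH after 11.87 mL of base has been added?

7.32

Initial n(HClO) = 0.3306 x 0.03695 = 0.01222 mol.
n(KOH) added = 0.3959 x 0.01187 = 0.004699 mol, converting that many moles of HClO to ClO-.
Remaining n(HClO) = 0.007516 mol; n(ClO-) = 0.004699 mol.
By Henderson-Hasselbalch, pH = pKa + log([A^-]/[HA]) = 7.52 + log(0.004699/0.007516) = 7.52 + (-0.20) = 7.32.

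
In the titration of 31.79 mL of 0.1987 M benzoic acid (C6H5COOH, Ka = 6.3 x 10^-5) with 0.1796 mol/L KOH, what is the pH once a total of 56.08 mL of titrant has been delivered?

12.63

n(acid) = 0.1987 x 0.03179 = 0.006317 mol; n(KOH) added = 0.1796 x 0.05608 = 0.01007 mol.
Base is in excess by 0.01007 - 0.006317 = 0.003755 mol in a total volume of 0.08787 L.
[OH^-] = 0.003755/0.08787 = 0.04274 M, so pOH = 1.37 and pH = 14.00 - 1.37 = 12.63.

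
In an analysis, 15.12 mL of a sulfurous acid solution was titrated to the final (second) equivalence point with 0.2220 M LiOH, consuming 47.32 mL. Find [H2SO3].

0.347 M

n(LiOH) = 0.2220 x 0.04732 = 0.01051 mol.
At the final (second) equivalence point, 2 mol OH^- react per mol H2SO3, so n(H2SO3) = 0.01051 / 2 = 0.005253 mol.
[H2SO3] = 0.005253 / 0.01512 L = 0.347 M.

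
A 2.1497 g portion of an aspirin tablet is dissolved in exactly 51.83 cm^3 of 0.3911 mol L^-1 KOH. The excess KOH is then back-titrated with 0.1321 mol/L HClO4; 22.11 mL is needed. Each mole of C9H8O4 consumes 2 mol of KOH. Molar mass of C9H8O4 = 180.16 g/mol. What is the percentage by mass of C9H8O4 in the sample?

72.7%

Total n(KOH) added = 0.3911 x 0.05183 = 0.02027 mol.
n(HClO4) used = 0.1321 x 0.02211 = 0.002921 mol, which equals the excess n(KOH).
So n(KOH) consumed by the sample = 0.02027 - 0.002921 = 0.01735 mol.
n(C9H8O4) = 0.01735 / 2 = 0.008675 mol.
mass C9H8O4 = 0.008675 x 180.16 = 1.563 g, so %C9H8O4 = 1.563/2.1497 x 100 = 72.7%.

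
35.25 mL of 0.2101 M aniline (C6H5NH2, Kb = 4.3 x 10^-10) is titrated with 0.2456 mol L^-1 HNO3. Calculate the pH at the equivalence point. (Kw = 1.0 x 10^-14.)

n(C6H5NH2) = 0.2101 x 0.03525 = 0.007406 mol; V(HNO3) at equivalence = 0.007406/0.2456 = 0.03015 L.
At equivalence the base is fully converted to C6H5NH3+; total volume = 0.06540 L, so [C6H5NH3+] = 0.007406/0.06540 = 0.1132 M.
Ka(C6H5NH3+) = Kw/Kb = 1.0e-14 / 4.3 x 10^-10 = 2.33e-5.
[H^+] = sqrt(Ka x [C6H5NH3+]) = sqrt(2.33e-5 x 0.1132) = 0.00162 M.
pH = -log(0.00162) = 2.79.

2.79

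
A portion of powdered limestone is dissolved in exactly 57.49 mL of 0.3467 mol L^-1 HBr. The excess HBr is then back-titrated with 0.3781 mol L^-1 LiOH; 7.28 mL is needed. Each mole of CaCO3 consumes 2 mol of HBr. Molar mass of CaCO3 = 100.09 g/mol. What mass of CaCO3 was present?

Total n(HBr) added = 0.3467 x 0.05749 = 0.01993 mol.
n(LiOH) used = 0.3781 x 0.007280 = 0.002753 mol, which equals the excess n(HBr).
So n(HBr) consumed by the sample = 0.01993 - 0.002753 = 0.01718 mol.
n(CaCO3) = 0.01718 / 2 = 0.008590 mol.
mass = 0.008590 mol x 100.09 g/mol = 0.860 g.

0.860 g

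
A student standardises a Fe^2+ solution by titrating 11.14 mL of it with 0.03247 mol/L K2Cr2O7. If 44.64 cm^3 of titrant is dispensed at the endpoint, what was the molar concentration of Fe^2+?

0.781 M

n(K2Cr2O7) = 0.03247 x 0.04464 = 0.001449 mol.
From the balanced equation, 1 mol K2Cr2O7 reacts with 6 mol Fe^2+, so n(Fe^2+) = 0.001449 x 6/1 = 0.008697 mol.
[Fe^2+] = 0.008697 / 0.01114 L = 0.781 M.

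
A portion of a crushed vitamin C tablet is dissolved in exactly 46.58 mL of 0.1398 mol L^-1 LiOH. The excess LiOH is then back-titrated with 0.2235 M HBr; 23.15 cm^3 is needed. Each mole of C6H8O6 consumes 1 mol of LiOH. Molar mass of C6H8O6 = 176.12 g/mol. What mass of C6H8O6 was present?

Total n(LiOH) added = 0.1398 x 0.04658 = 0.006512 mol.
n(HBr) used = 0.2235 x 0.02315 = 0.005174 mol, which equals the excess n(LiOH).
So n(LiOH) consumed by the sample = 0.006512 - 0.005174 = 0.001338 mol.
n(C6H8O6) = 0.001338 / 1 = 0.001338 mol.
mass = 0.001338 mol x 176.12 g/mol = 0.236 g.

0.236 g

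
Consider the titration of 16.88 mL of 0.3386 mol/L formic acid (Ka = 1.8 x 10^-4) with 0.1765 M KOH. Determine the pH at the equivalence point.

n(HCOOH) = 0.3386 x 0.01688 = 0.005716 mol; V(KOH) at equivalence = 0.005716/0.1765 = 0.03238 L.
At equivalence all the acid is converted to HCOO-; total volume = 0.01688 + 0.03238 = 0.04926 L, so [HCOO-] = 0.005716/0.04926 = 0.1160 M.
Kb = Kw/Ka = 1.0e-14 / 1.8 x 10^-4 = 5.56e-11.
[OH^-] = sqrt(Kb x [HCOO-]) = sqrt(5.56e-11 x 0.1160) = 2.54e-6 M.
pOH = 5.60, so pH = 14.00 - 5.60 = 8.40.

8.40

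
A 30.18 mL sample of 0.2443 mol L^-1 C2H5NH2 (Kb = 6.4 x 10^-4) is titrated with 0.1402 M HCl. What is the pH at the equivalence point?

5.93

n(C2H5NH2) = 0.2443 x 0.03018 = 0.007373 mol; V(HCl) at equivalence = 0.007373/0.1402 = 0.05259 L.
At equivalence the base is fully converted to C2H5NH3+; total volume = 0.08277 L, so [C2H5NH3+] = 0.007373/0.08277 = 0.08908 M.
Ka(C2H5NH3+) = Kw/Kb = 1.0e-14 / 6.4 x 10^-4 = 1.56e-11.
[H^+] = sqrt(Ka x [C2H5NH3+]) = sqrt(1.56e-11 x 0.08908) = 1.18e-6 M.
pH = -log(1.18e-6) = 5.93.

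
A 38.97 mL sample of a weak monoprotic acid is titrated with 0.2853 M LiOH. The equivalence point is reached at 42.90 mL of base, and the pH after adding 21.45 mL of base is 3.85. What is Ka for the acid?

1.4 x 10^-4

21.45 mL is half of the equivalence volume, so this is the half-equivalence point where [HA] = [A^-].
At half-equivalence pH = pKa, so pKa = 3.85.
Ka = 10^(-3.85) = 1.4 x 10^-4.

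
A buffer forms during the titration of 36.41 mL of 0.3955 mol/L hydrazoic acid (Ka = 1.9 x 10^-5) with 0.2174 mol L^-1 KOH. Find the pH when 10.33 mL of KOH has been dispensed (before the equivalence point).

Initial n(HN3) = 0.3955 x 0.03641 = 0.01440 mol.
n(KOH) added = 0.2174 x 0.01033 = 0.002246 mol, converting that many moles of HN3 to N3-.
Remaining n(HN3) = 0.01215 mol; n(N3-) = 0.002246 mol.
By Henderson-Hasselbalch, pH = pKa + log([A^-]/[HA]) = 4.72 + log(0.002246/0.01215) = 4.72 + (-0.73) = 3.99.

3.99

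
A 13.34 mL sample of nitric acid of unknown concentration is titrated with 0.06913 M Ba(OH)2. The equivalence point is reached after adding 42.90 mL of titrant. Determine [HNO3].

n(Ba(OH)2) delivered = 0.06913 x 0.04290 = 0.002966 mol.
The reaction is 2 HNO3 + 1 Ba(OH)2, so n(HNO3) = 0.002966 x 2/1 = 0.005931 mol.
[HNO3] = 0.005931 mol / 0.01334 L = 0.445 M.

0.445 M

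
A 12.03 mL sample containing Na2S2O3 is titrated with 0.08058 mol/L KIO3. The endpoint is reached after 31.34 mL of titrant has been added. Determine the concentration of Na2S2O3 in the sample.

1.26 M

n(KIO3) = 0.08058 x 0.03134 = 0.002525 mol.
From the balanced equation, 1 mol KIO3 reacts with 6 mol Na2S2O3, so n(Na2S2O3) = 0.002525 x 6/1 = 0.01515 mol.
[Na2S2O3] = 0.01515 / 0.01203 L = 1.26 M.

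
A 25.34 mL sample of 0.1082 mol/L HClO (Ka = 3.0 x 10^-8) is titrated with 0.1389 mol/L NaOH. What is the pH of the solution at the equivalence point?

n(HClO) = 0.1082 x 0.02534 = 0.002742 mol; V(NaOH) at equivalence = 0.002742/0.1389 = 0.01974 L.
At equivalence all the acid is converted to ClO-; total volume = 0.02534 + 0.01974 = 0.04508 L, so [ClO-] = 0.002742/0.04508 = 0.06082 M.
Kb = Kw/Ka = 1.0e-14 / 3.0 x 10^-8 = 3.33e-7.
[OH^-] = sqrt(Kb x [ClO-]) = sqrt(3.33e-7 x 0.06082) = 0.000142 M.
pOH = 3.85, so pH = 14.00 - 3.85 = 10.15.

10.15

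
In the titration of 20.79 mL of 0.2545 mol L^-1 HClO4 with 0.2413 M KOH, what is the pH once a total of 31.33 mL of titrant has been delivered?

12.64

n(acid) = 0.2545 x 0.02079 = 0.005291 mol; n(KOH) added = 0.2413 x 0.03133 = 0.007560 mol.
Base is in excess by 0.007560 - 0.005291 = 0.002269 mol in a total volume of 0.05212 L.
[OH^-] = 0.002269/0.05212 = 0.04353 M, so pOH = 1.36 and pH = 14.00 - 1.36 = 12.64.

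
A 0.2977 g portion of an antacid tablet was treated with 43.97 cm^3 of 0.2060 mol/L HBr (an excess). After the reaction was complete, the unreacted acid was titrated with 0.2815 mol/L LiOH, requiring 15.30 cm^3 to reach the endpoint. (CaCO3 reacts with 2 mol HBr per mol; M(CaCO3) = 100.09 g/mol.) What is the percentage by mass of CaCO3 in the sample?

Total n(HBr) added = 0.2060 x 0.04397 = 0.009058 mol.
n(LiOH) used = 0.2815 x 0.01530 = 0.004307 mol, which equals the excess n(HBr).
So n(HBr) consumed by the sample = 0.009058 - 0.004307 = 0.004751 mol.
n(CaCO3) = 0.004751 / 2 = 0.002375 mol.
mass CaCO3 = 0.002375 x 100.09 = 0.2378 g, so %CaCO3 = 0.2378/0.2977 x 100 = 79.9%.

79.9%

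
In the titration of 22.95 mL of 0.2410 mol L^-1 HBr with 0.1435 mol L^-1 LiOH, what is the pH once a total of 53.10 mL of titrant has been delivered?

n(acid) = 0.2410 x 0.02295 = 0.005531 mol; n(LiOH) added = 0.1435 x 0.05310 = 0.007620 mol.
Base is in excess by 0.007620 - 0.005531 = 0.002089 mol in a total volume of 0.07605 L.
[OH^-] = 0.002089/0.07605 = 0.02747 M, so pOH = 1.56 and pH = 14.00 - 1.56 = 12.44.

12.44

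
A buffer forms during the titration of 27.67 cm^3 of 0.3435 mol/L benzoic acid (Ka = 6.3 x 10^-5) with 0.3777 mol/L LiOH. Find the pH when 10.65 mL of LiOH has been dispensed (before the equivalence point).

4.07

Initial n(C6H5COOH) = 0.3435 x 0.02767 = 0.009505 mol.
n(LiOH) added = 0.3777 x 0.01065 = 0.004023 mol, converting that many moles of C6H5COOH to C6H5COO-.
Remaining n(C6H5COOH) = 0.005482 mol; n(C6H5COO-) = 0.004023 mol.
By Henderson-Hasselbalch, pH = pKa + log([A^-]/[HA]) = 4.20 + log(0.004023/0.005482) = 4.20 + (-0.13) = 4.07.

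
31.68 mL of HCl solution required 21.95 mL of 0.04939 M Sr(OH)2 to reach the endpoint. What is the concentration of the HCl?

0.0684 M

n(Sr(OH)2) delivered = 0.04939 x 0.02195 = 0.001084 mol.
The reaction is 2 HCl + 1 Sr(OH)2, so n(HCl) = 0.001084 x 2/1 = 0.002168 mol.
[HCl] = 0.002168 mol / 0.03168 L = 0.0684 M.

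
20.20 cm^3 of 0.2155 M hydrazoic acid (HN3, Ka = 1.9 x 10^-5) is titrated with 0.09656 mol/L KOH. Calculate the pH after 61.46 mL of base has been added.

n(acid) = 0.2155 x 0.02020 = 0.004353 mol; n(KOH) added = 0.09656 x 0.06146 = 0.005935 mol.
Base is in excess by 0.005935 - 0.004353 = 0.001581 mol in a total volume of 0.08166 L.
[OH^-] = 0.001581/0.08166 = 0.01937 M, so pOH = 1.71 and pH = 14.00 - 1.71 = 12.29.

12.29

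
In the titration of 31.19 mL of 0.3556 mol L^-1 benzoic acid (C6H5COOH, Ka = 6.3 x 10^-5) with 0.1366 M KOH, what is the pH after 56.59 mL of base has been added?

4.56

Initial n(C6H5COOH) = 0.3556 x 0.03119 = 0.01109 mol.
n(KOH) added = 0.1366 x 0.05659 = 0.007730 mol, converting that many moles of C6H5COOH to C6H5COO-.
Remaining n(C6H5COOH) = 0.003361 mol; n(C6H5COO-) = 0.007730 mol.
By Henderson-Hasselbalch, pH = pKa + log([A^-]/[HA]) = 4.20 + log(0.007730/0.003361) = 4.20 + (+0.36) = 4.56.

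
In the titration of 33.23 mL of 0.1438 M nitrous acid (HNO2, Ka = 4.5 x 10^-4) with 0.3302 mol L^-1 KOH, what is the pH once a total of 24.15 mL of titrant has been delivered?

12.75

n(acid) = 0.1438 x 0.03323 = 0.004778 mol; n(KOH) added = 0.3302 x 0.02415 = 0.007974 mol.
Base is in excess by 0.007974 - 0.004778 = 0.003196 mol in a total volume of 0.05738 L.
[OH^-] = 0.003196/0.05738 = 0.05570 M, so pOH = 1.25 and pH = 14.00 - 1.25 = 12.75.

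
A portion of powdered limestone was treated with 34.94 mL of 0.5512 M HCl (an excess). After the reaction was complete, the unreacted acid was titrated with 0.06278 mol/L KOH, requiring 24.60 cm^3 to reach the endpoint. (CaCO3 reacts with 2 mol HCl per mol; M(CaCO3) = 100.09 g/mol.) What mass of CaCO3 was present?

Total n(HCl) added = 0.5512 x 0.03494 = 0.01926 mol.
n(KOH) used = 0.06278 x 0.02460 = 0.001544 mol, which equals the excess n(HCl).
So n(HCl) consumed by the sample = 0.01926 - 0.001544 = 0.01771 mol.
n(CaCO3) = 0.01771 / 2 = 0.008857 mol.
mass = 0.008857 mol x 100.09 g/mol = 0.887 g.

0.887 g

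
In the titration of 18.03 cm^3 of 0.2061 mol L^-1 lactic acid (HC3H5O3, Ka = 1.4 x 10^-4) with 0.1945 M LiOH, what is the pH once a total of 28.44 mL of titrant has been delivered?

n(acid) = 0.2061 x 0.01803 = 0.003716 mol; n(LiOH) added = 0.1945 x 0.02844 = 0.005532 mol.
Base is in excess by 0.005532 - 0.003716 = 0.001816 mol in a total volume of 0.04647 L.
[OH^-] = 0.001816/0.04647 = 0.03907 M, so pOH = 1.41 and pH = 14.00 - 1.41 = 12.59.

12.59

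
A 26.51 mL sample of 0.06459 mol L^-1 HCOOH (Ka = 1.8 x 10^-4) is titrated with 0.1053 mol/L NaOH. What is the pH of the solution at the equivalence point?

8.17

n(HCOOH) = 0.06459 x 0.02651 = 0.001712 mol; V(NaOH) at equivalence = 0.001712/0.1053 = 0.01626 L.
At equivalence all the acid is converted to HCOO-; total volume = 0.02651 + 0.01626 = 0.04277 L, so [HCOO-] = 0.001712/0.04277 = 0.04003 M.
Kb = Kw/Ka = 1.0e-14 / 1.8 x 10^-4 = 5.56e-11.
[OH^-] = sqrt(Kb x [HCOO-]) = sqrt(5.56e-11 x 0.04003) = 1.49e-6 M.
pOH = 5.83, so pH = 14.00 - 5.83 = 8.17.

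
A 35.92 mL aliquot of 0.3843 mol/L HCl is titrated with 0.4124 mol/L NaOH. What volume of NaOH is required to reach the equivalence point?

33.5 mL

n(HCl) = 0.3843 mol/L x 0.03592 L = 0.01380 mol.
At equivalence n(NaOH) = n(HCl) = 0.01380 mol.
V(NaOH) = 0.01380 / 0.4124 = 0.03347 L = 33.5 mL.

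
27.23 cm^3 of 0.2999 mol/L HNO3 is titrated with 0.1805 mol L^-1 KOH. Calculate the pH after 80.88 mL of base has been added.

12.77

n(acid) = 0.2999 x 0.02723 = 0.008166 mol; n(KOH) added = 0.1805 x 0.08088 = 0.01460 mol.
Base is in excess by 0.01460 - 0.008166 = 0.006433 mol in a total volume of 0.1081 L.
[OH^-] = 0.006433/0.1081 = 0.05950 M, so pOH = 1.23 and pH = 14.00 - 1.23 = 12.77.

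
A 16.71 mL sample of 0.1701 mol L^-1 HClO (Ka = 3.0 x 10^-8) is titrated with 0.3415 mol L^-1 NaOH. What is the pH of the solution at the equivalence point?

n(HClO) = 0.1701 x 0.01671 = 0.002842 mol; V(NaOH) at equivalence = 0.002842/0.3415 = 0.008323 L.
At equivalence all the acid is converted to ClO-; total volume = 0.01671 + 0.008323 = 0.02503 L, so [ClO-] = 0.002842/0.02503 = 0.1135 M.
Kb = Kw/Ka = 1.0e-14 / 3.0 x 10^-8 = 3.33e-7.
[OH^-] = sqrt(Kb x [ClO-]) = sqrt(3.33e-7 x 0.1135) = 0.000195 M.
pOH = 3.71, so pH = 14.00 - 3.71 = 10.29.

10.29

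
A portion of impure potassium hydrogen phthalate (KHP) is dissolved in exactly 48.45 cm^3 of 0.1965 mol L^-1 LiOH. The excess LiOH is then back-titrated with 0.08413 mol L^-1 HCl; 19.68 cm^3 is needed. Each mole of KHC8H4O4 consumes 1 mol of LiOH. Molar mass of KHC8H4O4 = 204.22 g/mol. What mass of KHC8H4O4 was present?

1.61 g

Total n(LiOH) added = 0.1965 x 0.04845 = 0.009520 mol.
n(HCl) used = 0.08413 x 0.01968 = 0.001656 mol, which equals the excess n(LiOH).
So n(LiOH) consumed by the sample = 0.009520 - 0.001656 = 0.007865 mol.
n(KHC8H4O4) = 0.007865 / 1 = 0.007865 mol.
mass = 0.007865 mol x 204.22 g/mol = 1.61 g.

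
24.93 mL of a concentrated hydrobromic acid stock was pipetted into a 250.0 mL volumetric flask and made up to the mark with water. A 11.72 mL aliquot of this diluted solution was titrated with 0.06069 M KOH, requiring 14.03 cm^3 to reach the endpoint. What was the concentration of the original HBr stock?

n(KOH) = 0.06069 x 0.01403 = 0.0008515 mol.
n(HBr) in the aliquot = 0.0008515 mol.
[diluted HBr] = 0.0008515 / 0.01172 = 0.07265 M.
Dilution factor = 250.0/24.93 = 10.03, so [stock] = 0.07265 x 10.03 = 0.729 M.

0.729 M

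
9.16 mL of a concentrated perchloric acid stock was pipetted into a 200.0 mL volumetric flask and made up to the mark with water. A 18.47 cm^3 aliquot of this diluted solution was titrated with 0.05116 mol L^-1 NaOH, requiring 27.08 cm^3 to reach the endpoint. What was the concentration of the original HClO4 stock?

1.64 M

n(NaOH) = 0.05116 x 0.02708 = 0.001385 mol.
n(HClO4) in the aliquot = 0.001385 mol.
[diluted HClO4] = 0.001385 / 0.01847 = 0.07501 M.
Dilution factor = 200.0/9.160 = 21.83, so [stock] = 0.07501 x 21.83 = 1.64 M.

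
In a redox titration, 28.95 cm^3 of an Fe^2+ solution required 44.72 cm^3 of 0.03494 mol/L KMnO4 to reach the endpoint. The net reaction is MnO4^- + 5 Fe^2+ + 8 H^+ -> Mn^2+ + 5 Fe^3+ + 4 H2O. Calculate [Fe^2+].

0.270 M

n(KMnO4) = 0.03494 x 0.04472 = 0.001563 mol.
From the balanced equation, 1 mol KMnO4 reacts with 5 mol Fe^2+, so n(Fe^2+) = 0.001563 x 5/1 = 0.007813 mol.
[Fe^2+] = 0.007813 / 0.02895 L = 0.270 M.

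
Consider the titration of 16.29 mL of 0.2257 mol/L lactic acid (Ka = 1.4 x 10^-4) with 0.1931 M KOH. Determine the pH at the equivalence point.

8.44

n(HC3H5O3) = 0.2257 x 0.01629 = 0.003677 mol; V(KOH) at equivalence = 0.003677/0.1931 = 0.01904 L.
At equivalence all the acid is converted to C3H5O3-; total volume = 0.01629 + 0.01904 = 0.03533 L, so [C3H5O3-] = 0.003677/0.03533 = 0.1041 M.
Kb = Kw/Ka = 1.0e-14 / 1.4 x 10^-4 = 7.14e-11.
[OH^-] = sqrt(Kb x [C3H5O3-]) = sqrt(7.14e-11 x 0.1041) = 2.73e-6 M.
pOH = 5.56, so pH = 14.00 - 5.56 = 8.44.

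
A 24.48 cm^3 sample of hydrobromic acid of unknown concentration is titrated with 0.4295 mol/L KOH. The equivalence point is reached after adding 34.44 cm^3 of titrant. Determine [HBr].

0.604 M

n(KOH) delivered = 0.4295 x 0.03444 = 0.01479 mol.
For a 1:1 reaction, n(HBr) = 0.01479 mol.
[HBr] = 0.01479 mol / 0.02448 L = 0.604 M.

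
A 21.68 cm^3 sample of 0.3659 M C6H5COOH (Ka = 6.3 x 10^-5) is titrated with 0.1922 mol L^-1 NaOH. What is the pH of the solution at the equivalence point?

n(C6H5COOH) = 0.3659 x 0.02168 = 0.007933 mol; V(NaOH) at equivalence = 0.007933/0.1922 = 0.04127 L.
At equivalence all the acid is converted to C6H5COO-; total volume = 0.02168 + 0.04127 = 0.06295 L, so [C6H5COO-] = 0.007933/0.06295 = 0.1260 M.
Kb = Kw/Ka = 1.0e-14 / 6.3 x 10^-5 = 1.59e-10.
[OH^-] = sqrt(Kb x [C6H5COO-]) = sqrt(1.59e-10 x 0.1260) = 4.47e-6 M.
pOH = 5.35, so pH = 14.00 - 5.35 = 8.65.

8.65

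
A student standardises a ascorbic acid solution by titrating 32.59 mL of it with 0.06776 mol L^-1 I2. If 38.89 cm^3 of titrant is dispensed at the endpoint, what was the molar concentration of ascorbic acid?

0.0809 M

n(I2) = 0.06776 x 0.03889 = 0.002635 mol.
From the balanced equation, 1 mol I2 reacts with 1 mol ascorbic acid, so n(ascorbic acid) = 0.002635 x 1/1 = 0.002635 mol.
[ascorbic acid] = 0.002635 / 0.03259 L = 0.0809 M.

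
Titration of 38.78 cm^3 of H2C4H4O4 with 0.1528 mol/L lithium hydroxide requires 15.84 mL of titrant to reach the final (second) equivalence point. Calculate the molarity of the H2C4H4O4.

n(LiOH) = 0.1528 x 0.01584 = 0.002420 mol.
At the final (second) equivalence point, 2 mol OH^- react per mol H2C4H4O4, so n(H2C4H4O4) = 0.002420 / 2 = 0.001210 mol.
[H2C4H4O4] = 0.001210 / 0.03878 L = 0.0312 M.

0.0312 M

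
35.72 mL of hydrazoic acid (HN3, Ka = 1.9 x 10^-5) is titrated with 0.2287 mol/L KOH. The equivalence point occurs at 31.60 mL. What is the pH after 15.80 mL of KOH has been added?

4.72

15.80 mL is exactly half the equivalence volume (31.60/2), i.e. the half-equivalence point.
There, n(HA) = n(A^-), so pH = pKa = -log(1.9 x 10^-5) = 4.72.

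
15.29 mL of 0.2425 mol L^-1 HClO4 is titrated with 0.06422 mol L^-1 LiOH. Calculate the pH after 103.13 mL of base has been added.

n(acid) = 0.2425 x 0.01529 = 0.003708 mol; n(LiOH) added = 0.06422 x 0.1031 = 0.006623 mol.
Base is in excess by 0.006623 - 0.003708 = 0.002915 mol in a total volume of 0.1184 L.
[OH^-] = 0.002915/0.1184 = 0.02462 M, so pOH = 1.61 and pH = 14.00 - 1.61 = 12.39.

12.39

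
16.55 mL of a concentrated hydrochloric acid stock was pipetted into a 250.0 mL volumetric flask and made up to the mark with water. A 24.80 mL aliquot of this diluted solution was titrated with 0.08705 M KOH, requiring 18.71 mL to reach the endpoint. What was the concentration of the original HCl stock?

n(KOH) = 0.08705 x 0.01871 = 0.001629 mol.
n(HCl) in the aliquot = 0.001629 mol.
[diluted HCl] = 0.001629 / 0.02480 = 0.06567 M.
Dilution factor = 250.0/16.55 = 15.11, so [stock] = 0.06567 x 15.11 = 0.992 M.

0.992 M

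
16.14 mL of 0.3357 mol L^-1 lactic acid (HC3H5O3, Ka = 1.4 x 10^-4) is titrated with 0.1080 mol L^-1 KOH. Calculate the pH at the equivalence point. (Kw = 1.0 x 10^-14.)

n(HC3H5O3) = 0.3357 x 0.01614 = 0.005418 mol; V(KOH) at equivalence = 0.005418/0.1080 = 0.05017 L.
At equivalence all the acid is converted to C3H5O3-; total volume = 0.01614 + 0.05017 = 0.06631 L, so [C3H5O3-] = 0.005418/0.06631 = 0.08171 M.
Kb = Kw/Ka = 1.0e-14 / 1.4 x 10^-4 = 7.14e-11.
[OH^-] = sqrt(Kb x [C3H5O3-]) = sqrt(7.14e-11 x 0.08171) = 2.42e-6 M.
pOH = 5.62, so pH = 14.00 - 5.62 = 8.38.

8.38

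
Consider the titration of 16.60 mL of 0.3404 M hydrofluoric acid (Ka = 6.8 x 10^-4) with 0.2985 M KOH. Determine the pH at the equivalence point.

8.18

n(HF) = 0.3404 x 0.01660 = 0.005651 mol; V(KOH) at equivalence = 0.005651/0.2985 = 0.01893 L.
At equivalence all the acid is converted to F-; total volume = 0.01660 + 0.01893 = 0.03553 L, so [F-] = 0.005651/0.03553 = 0.1590 M.
Kb = Kw/Ka = 1.0e-14 / 6.8 x 10^-4 = 1.47e-11.
[OH^-] = sqrt(Kb x [F-]) = sqrt(1.47e-11 x 0.1590) = 1.53e-6 M.
pOH = 5.82, so pH = 14.00 - 5.82 = 8.18.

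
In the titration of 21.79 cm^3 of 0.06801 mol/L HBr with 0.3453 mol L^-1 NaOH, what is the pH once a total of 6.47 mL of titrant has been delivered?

12.43

n(acid) = 0.06801 x 0.02179 = 0.001482 mol; n(NaOH) added = 0.3453 x 0.006470 = 0.002234 mol.
Base is in excess by 0.002234 - 0.001482 = 0.0007522 mol in a total volume of 0.02826 L.
[OH^-] = 0.0007522/0.02826 = 0.02662 M, so pOH = 1.57 and pH = 14.00 - 1.57 = 12.43.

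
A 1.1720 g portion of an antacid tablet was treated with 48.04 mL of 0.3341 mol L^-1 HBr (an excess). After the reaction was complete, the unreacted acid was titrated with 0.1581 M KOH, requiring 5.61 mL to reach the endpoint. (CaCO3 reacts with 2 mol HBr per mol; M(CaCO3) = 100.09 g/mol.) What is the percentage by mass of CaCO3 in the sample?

Total n(HBr) added = 0.3341 x 0.04804 = 0.01605 mol.
n(KOH) used = 0.1581 x 0.005610 = 0.0008869 mol, which equals the excess n(HBr).
So n(HBr) consumed by the sample = 0.01605 - 0.0008869 = 0.01516 mol.
n(CaCO3) = 0.01516 / 2 = 0.007582 mol.
mass CaCO3 = 0.007582 x 100.09 = 0.7588 g, so %CaCO3 = 0.7588/1.1720 x 100 = 64.7%.

64.7%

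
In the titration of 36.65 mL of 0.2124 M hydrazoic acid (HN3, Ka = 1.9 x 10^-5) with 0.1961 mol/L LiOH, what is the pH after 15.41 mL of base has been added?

4.52

Initial n(HN3) = 0.2124 x 0.03665 = 0.007784 mol.
n(LiOH) added = 0.1961 x 0.01541 = 0.003022 mol, converting that many moles of HN3 to N3-.
Remaining n(HN3) = 0.004763 mol; n(N3-) = 0.003022 mol.
By Henderson-Hasselbalch, pH = pKa + log([A^-]/[HA]) = 4.72 + log(0.003022/0.004763) = 4.72 + (-0.20) = 4.52.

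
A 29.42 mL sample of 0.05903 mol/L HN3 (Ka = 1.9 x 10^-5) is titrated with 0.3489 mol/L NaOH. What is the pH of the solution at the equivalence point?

8.71

n(HN3) = 0.05903 x 0.02942 = 0.001737 mol; V(NaOH) at equivalence = 0.001737/0.3489 = 0.004978 L.
At equivalence all the acid is converted to N3-; total volume = 0.02942 + 0.004978 = 0.03440 L, so [N3-] = 0.001737/0.03440 = 0.05049 M.
Kb = Kw/Ka = 1.0e-14 / 1.9 x 10^-5 = 5.26e-10.
[OH^-] = sqrt(Kb x [N3-]) = sqrt(5.26e-10 x 0.05049) = 5.15e-6 M.
pOH = 5.29, so pH = 14.00 - 5.29 = 8.71.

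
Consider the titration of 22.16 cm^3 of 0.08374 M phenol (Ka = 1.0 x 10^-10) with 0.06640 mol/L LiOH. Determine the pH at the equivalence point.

11.28

n(C6H5OH) = 0.08374 x 0.02216 = 0.001856 mol; V(LiOH) at equivalence = 0.001856/0.06640 = 0.02795 L.
At equivalence all the acid is converted to C6H5O-; total volume = 0.02216 + 0.02795 = 0.05011 L, so [C6H5O-] = 0.001856/0.05011 = 0.03703 M.
Kb = Kw/Ka = 1.0e-14 / 1.0 x 10^-10 = 0.000100.
[OH^-] = sqrt(Kb x [C6H5O-]) = sqrt(0.000100 x 0.03703) = 0.00192 M.
pOH = 2.72, so pH = 14.00 - 2.72 = 11.28.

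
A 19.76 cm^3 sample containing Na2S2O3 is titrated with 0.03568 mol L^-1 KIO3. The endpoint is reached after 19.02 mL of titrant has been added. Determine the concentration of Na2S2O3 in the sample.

n(KIO3) = 0.03568 x 0.01902 = 0.0006786 mol.
From the balanced equation, 1 mol KIO3 reacts with 6 mol Na2S2O3, so n(Na2S2O3) = 0.0006786 x 6/1 = 0.004072 mol.
[Na2S2O3] = 0.004072 / 0.01976 L = 0.206 M.

0.206 M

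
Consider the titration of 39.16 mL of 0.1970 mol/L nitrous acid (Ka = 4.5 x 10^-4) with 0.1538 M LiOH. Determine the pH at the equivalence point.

n(HNO2) = 0.1970 x 0.03916 = 0.007715 mol; V(LiOH) at equivalence = 0.007715/0.1538 = 0.05016 L.
At equivalence all the acid is converted to NO2-; total volume = 0.03916 + 0.05016 = 0.08932 L, so [NO2-] = 0.007715/0.08932 = 0.08637 M.
Kb = Kw/Ka = 1.0e-14 / 4.5 x 10^-4 = 2.22e-11.
[OH^-] = sqrt(Kb x [NO2-]) = sqrt(2.22e-11 x 0.08637) = 1.39e-6 M.
pOH = 5.86, so pH = 14.00 - 5.86 = 8.14.

8.14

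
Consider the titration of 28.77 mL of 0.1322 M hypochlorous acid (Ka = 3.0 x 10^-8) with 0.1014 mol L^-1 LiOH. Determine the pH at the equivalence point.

10.14

n(HClO) = 0.1322 x 0.02877 = 0.003803 mol; V(LiOH) at equivalence = 0.003803/0.1014 = 0.03751 L.
At equivalence all the acid is converted to ClO-; total volume = 0.02877 + 0.03751 = 0.06628 L, so [ClO-] = 0.003803/0.06628 = 0.05738 M.
Kb = Kw/Ka = 1.0e-14 / 3.0 x 10^-8 = 3.33e-7.
[OH^-] = sqrt(Kb x [ClO-]) = sqrt(3.33e-7 x 0.05738) = 0.000138 M.
pOH = 3.86, so pH = 14.00 - 3.86 = 10.14.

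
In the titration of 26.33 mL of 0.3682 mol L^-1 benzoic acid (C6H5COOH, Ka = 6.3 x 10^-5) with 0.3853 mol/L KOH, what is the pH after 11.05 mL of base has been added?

Initial n(C6H5COOH) = 0.3682 x 0.02633 = 0.009695 mol.
n(KOH) added = 0.3853 x 0.01105 = 0.004258 mol, converting that many moles of C6H5COOH to C6H5COO-.
Remaining n(C6H5COOH) = 0.005437 mol; n(C6H5COO-) = 0.004258 mol.
By Henderson-Hasselbalch, pH = pKa + log([A^-]/[HA]) = 4.20 + log(0.004258/0.005437) = 4.20 + (-0.11) = 4.09.

4.09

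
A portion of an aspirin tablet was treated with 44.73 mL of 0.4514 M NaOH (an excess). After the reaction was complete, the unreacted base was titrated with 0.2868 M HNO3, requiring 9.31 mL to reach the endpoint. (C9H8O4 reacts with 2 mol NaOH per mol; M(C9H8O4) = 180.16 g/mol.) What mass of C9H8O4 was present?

Total n(NaOH) added = 0.4514 x 0.04473 = 0.02019 mol.
n(HNO3) used = 0.2868 x 0.009310 = 0.002670 mol, which equals the excess n(NaOH).
So n(NaOH) consumed by the sample = 0.02019 - 0.002670 = 0.01752 mol.
n(C9H8O4) = 0.01752 / 2 = 0.008761 mol.
mass = 0.008761 mol x 180.16 g/mol = 1.58 g.

1.58 g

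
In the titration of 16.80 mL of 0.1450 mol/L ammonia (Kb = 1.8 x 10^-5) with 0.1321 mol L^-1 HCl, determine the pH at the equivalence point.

n(NH3) = 0.1450 x 0.01680 = 0.002436 mol; V(HCl) at equivalence = 0.002436/0.1321 = 0.01844 L.
At equivalence the base is fully converted to NH4+; total volume = 0.03524 L, so [NH4+] = 0.002436/0.03524 = 0.06912 M.
Ka(NH4+) = Kw/Kb = 1.0e-14 / 1.8 x 10^-5 = 5.56e-10.
[H^+] = sqrt(Ka x [NH4+]) = sqrt(5.56e-10 x 0.06912) = 6.20e-6 M.
pH = -log(6.20e-6) = 5.21.

5.21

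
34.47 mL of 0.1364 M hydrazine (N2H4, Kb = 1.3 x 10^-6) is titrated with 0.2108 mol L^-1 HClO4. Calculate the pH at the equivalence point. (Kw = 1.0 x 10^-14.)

n(N2H4) = 0.1364 x 0.03447 = 0.004702 mol; V(HClO4) at equivalence = 0.004702/0.2108 = 0.02230 L.
At equivalence the base is fully converted to N2H5+; total volume = 0.05677 L, so [N2H5+] = 0.004702/0.05677 = 0.08281 M.
Ka(N2H5+) = Kw/Kb = 1.0e-14 / 1.3 x 10^-6 = 7.69e-9.
[H^+] = sqrt(Ka x [N2H5+]) = sqrt(7.69e-9 x 0.08281) = 2.52e-5 M.
pH = -log(2.52e-5) = 4.60.

4.60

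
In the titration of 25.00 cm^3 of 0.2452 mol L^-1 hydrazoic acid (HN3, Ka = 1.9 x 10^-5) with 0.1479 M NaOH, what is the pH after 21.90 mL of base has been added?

4.77

Initial n(HN3) = 0.2452 x 0.02500 = 0.006130 mol.
n(NaOH) added = 0.1479 x 0.02190 = 0.003239 mol, converting that many moles of HN3 to N3-.
Remaining n(HN3) = 0.002891 mol; n(N3-) = 0.003239 mol.
By Henderson-Hasselbalch, pH = pKa + log([A^-]/[HA]) = 4.72 + log(0.003239/0.002891) = 4.72 + (+0.05) = 4.77.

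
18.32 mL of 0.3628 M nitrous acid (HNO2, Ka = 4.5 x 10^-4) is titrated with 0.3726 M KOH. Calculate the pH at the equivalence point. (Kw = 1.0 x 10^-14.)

8.31

n(HNO2) = 0.3628 x 0.01832 = 0.006646 mol; V(KOH) at equivalence = 0.006646/0.3726 = 0.01784 L.
At equivalence all the acid is converted to NO2-; total volume = 0.01832 + 0.01784 = 0.03616 L, so [NO2-] = 0.006646/0.03616 = 0.1838 M.
Kb = Kw/Ka = 1.0e-14 / 4.5 x 10^-4 = 2.22e-11.
[OH^-] = sqrt(Kb x [NO2-]) = sqrt(2.22e-11 x 0.1838) = 2.02e-6 M.
pOH = 5.69, so pH = 14.00 - 5.69 = 8.31.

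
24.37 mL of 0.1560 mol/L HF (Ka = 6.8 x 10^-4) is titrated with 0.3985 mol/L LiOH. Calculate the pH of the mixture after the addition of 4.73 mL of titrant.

Initial n(HF) = 0.1560 x 0.02437 = 0.003802 mol.
n(LiOH) added = 0.3985 x 0.004730 = 0.001885 mol, converting that many moles of HF to F-.
Remaining n(HF) = 0.001917 mol; n(F-) = 0.001885 mol.
By Henderson-Hasselbalch, pH = pKa + log([A^-]/[HA]) = 3.17 + log(0.001885/0.001917) = 3.17 + (-0.01) = 3.16.

3.16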